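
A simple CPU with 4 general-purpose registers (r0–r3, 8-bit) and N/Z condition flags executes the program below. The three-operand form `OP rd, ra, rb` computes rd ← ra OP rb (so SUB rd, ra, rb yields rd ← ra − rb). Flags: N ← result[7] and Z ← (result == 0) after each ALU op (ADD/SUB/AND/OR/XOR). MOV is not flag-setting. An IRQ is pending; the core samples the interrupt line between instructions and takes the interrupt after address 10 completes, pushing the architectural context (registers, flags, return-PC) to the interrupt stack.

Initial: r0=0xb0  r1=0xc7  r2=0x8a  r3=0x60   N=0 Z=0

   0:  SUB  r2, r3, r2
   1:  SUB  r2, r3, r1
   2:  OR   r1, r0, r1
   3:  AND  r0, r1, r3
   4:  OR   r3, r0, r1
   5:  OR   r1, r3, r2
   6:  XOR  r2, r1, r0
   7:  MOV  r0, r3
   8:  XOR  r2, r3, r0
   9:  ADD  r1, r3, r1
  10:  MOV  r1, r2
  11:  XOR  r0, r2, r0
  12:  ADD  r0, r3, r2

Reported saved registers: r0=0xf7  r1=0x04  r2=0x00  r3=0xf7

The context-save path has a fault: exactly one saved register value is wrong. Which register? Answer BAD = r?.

after  0: r0=0xb0 r1=0xc7 r2=0xd6 r3=0x60  N=1 Z=0
after  1: r0=0xb0 r1=0xc7 r2=0x99 r3=0x60  N=1 Z=0
after  2: r0=0xb0 r1=0xf7 r2=0x99 r3=0x60  N=1 Z=0
after  3: r0=0x60 r1=0xf7 r2=0x99 r3=0x60  N=0 Z=0
after  4: r0=0x60 r1=0xf7 r2=0x99 r3=0xf7  N=1 Z=0
after  5: r0=0x60 r1=0xff r2=0x99 r3=0xf7  N=1 Z=0
after  6: r0=0x60 r1=0xff r2=0x9f r3=0xf7  N=1 Z=0
after  7: r0=0xf7 r1=0xff r2=0x9f r3=0xf7  N=1 Z=0
after  8: r0=0xf7 r1=0xff r2=0x00 r3=0xf7  N=0 Z=1
after  9: r0=0xf7 r1=0xf6 r2=0x00 r3=0xf7  N=1 Z=0
after 10: r0=0xf7 r1=0x00 r2=0x00 r3=0xf7  N=1 Z=0
-- IRQ taken; context saved, return-PC = 11 --
mismatch: r1: reported 0x04 vs actual 0x00

BAD = r1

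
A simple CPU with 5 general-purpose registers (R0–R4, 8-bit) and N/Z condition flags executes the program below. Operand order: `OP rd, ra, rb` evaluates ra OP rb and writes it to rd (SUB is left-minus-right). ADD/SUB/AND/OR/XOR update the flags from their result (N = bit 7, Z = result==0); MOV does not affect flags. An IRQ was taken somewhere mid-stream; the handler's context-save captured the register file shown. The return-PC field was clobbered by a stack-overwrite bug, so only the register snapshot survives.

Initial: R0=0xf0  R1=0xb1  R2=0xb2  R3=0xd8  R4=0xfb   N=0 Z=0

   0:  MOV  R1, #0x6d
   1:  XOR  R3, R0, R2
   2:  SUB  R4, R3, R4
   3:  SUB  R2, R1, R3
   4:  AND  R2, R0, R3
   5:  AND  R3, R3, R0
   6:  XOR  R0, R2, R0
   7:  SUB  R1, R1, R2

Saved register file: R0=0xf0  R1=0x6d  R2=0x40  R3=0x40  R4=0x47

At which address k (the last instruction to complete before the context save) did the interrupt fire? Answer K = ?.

K = 5

after  0: R0=0xf0 R1=0x6d R2=0xb2 R3=0xd8 R4=0xfb  N=0 Z=0
after  1: R0=0xf0 R1=0x6d R2=0xb2 R3=0x42 R4=0xfb  N=0 Z=0
after  2: R0=0xf0 R1=0x6d R2=0xb2 R3=0x42 R4=0x47  N=0 Z=0
after  3: R0=0xf0 R1=0x6d R2=0x2b R3=0x42 R4=0x47  N=0 Z=0
after  4: R0=0xf0 R1=0x6d R2=0x40 R3=0x42 R4=0x47  N=0 Z=0
after  5: R0=0xf0 R1=0x6d R2=0x40 R3=0x40 R4=0x47  N=0 Z=0
-- IRQ taken; context saved, return-PC = 6 --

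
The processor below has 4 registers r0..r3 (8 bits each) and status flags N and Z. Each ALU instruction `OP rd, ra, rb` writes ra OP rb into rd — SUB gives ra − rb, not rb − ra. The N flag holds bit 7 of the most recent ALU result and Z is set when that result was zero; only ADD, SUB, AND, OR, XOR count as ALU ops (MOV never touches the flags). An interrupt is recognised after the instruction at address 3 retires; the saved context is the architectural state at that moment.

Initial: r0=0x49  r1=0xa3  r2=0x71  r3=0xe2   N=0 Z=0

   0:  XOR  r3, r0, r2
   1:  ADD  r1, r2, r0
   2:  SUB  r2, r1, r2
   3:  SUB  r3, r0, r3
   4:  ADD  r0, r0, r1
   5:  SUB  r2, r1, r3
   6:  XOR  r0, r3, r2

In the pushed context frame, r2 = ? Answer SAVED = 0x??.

SAVED = 0x49

after  0: r0=0x49 r1=0xa3 r2=0x71 r3=0x38  N=0 Z=0
after  1: r0=0x49 r1=0xba r2=0x71 r3=0x38  N=1 Z=0
after  2: r0=0x49 r1=0xba r2=0x49 r3=0x38  N=0 Z=0
after  3: r0=0x49 r1=0xba r2=0x49 r3=0x11  N=0 Z=0
-- IRQ taken; context saved, return-PC = 4 --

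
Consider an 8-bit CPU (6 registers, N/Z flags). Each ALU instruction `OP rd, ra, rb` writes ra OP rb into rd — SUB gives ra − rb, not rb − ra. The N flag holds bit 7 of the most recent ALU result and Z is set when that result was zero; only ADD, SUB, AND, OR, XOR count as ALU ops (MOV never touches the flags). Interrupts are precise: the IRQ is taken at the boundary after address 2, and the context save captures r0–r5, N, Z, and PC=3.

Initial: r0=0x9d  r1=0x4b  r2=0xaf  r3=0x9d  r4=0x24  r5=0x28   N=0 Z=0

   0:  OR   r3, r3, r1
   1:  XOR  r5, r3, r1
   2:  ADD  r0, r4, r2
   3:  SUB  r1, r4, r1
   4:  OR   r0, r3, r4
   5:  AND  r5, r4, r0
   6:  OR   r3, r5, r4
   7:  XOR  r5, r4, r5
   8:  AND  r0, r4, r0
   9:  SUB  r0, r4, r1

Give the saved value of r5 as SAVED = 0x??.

after  0: r0=0x9d r1=0x4b r2=0xaf r3=0xdf r4=0x24 r5=0x28  N=1 Z=0
after  1: r0=0x9d r1=0x4b r2=0xaf r3=0xdf r4=0x24 r5=0x94  N=1 Z=0
after  2: r0=0xd3 r1=0x4b r2=0xaf r3=0xdf r4=0x24 r5=0x94  N=1 Z=0
-- IRQ taken; context saved, return-PC = 3 --

SAVED = 0x94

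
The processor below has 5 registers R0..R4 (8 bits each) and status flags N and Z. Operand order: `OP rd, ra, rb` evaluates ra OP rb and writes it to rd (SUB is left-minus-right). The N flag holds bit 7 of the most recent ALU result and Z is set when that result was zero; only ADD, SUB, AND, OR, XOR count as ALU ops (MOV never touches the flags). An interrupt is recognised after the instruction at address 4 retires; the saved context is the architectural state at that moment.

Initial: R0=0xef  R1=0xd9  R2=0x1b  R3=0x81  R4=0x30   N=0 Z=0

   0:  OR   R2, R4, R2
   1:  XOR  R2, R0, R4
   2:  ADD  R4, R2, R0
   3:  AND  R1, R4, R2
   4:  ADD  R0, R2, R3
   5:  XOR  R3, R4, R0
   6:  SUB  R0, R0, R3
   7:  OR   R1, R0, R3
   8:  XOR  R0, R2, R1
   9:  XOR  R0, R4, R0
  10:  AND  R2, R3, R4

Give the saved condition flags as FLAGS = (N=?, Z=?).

FLAGS = (N=0, Z=0)

after  0: R0=0xef R1=0xd9 R2=0x3b R3=0x81 R4=0x30  N=0 Z=0
after  1: R0=0xef R1=0xd9 R2=0xdf R3=0x81 R4=0x30  N=1 Z=0
after  2: R0=0xef R1=0xd9 R2=0xdf R3=0x81 R4=0xce  N=1 Z=0
after  3: R0=0xef R1=0xce R2=0xdf R3=0x81 R4=0xce  N=1 Z=0
after  4: R0=0x60 R1=0xce R2=0xdf R3=0x81 R4=0xce  N=0 Z=0
-- IRQ taken; context saved, return-PC = 5 --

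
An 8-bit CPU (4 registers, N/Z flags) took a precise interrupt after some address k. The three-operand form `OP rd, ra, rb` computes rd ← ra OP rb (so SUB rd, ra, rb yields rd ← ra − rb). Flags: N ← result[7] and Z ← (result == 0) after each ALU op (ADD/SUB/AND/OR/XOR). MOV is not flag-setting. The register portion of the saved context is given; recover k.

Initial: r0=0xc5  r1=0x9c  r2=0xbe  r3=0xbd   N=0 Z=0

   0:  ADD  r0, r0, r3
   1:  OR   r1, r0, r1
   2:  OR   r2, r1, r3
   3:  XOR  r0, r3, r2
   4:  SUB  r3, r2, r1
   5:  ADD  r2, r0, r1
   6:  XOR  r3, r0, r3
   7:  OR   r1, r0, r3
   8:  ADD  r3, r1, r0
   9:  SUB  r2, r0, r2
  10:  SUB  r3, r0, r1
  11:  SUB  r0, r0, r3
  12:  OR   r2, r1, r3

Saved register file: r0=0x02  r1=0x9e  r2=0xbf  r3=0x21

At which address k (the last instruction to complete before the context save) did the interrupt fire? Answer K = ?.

K = 4

after  0: r0=0x82 r1=0x9c r2=0xbe r3=0xbd  N=1 Z=0
after  1: r0=0x82 r1=0x9e r2=0xbe r3=0xbd  N=1 Z=0
after  2: r0=0x82 r1=0x9e r2=0xbf r3=0xbd  N=1 Z=0
after  3: r0=0x02 r1=0x9e r2=0xbf r3=0xbd  N=0 Z=0
after  4: r0=0x02 r1=0x9e r2=0xbf r3=0x21  N=0 Z=0
-- IRQ taken; context saved, return-PC = 5 --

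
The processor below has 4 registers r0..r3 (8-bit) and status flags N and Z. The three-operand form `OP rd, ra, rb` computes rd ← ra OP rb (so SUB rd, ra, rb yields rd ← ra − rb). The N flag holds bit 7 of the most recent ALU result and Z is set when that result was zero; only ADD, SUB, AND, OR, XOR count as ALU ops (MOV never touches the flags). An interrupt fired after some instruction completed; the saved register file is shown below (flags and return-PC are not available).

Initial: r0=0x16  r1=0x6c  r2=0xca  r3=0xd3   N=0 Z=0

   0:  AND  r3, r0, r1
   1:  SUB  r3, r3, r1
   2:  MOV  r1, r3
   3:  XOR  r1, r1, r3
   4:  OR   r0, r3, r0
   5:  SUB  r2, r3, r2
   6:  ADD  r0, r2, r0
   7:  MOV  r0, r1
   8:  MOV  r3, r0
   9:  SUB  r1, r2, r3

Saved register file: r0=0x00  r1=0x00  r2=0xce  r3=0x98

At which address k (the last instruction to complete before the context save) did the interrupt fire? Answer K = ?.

after  0: r0=0x16 r1=0x6c r2=0xca r3=0x04  N=0 Z=0
after  1: r0=0x16 r1=0x6c r2=0xca r3=0x98  N=1 Z=0
after  2: r0=0x16 r1=0x98 r2=0xca r3=0x98  N=1 Z=0
after  3: r0=0x16 r1=0x00 r2=0xca r3=0x98  N=0 Z=1
after  4: r0=0x9e r1=0x00 r2=0xca r3=0x98  N=1 Z=0
after  5: r0=0x9e r1=0x00 r2=0xce r3=0x98  N=1 Z=0
after  6: r0=0x6c r1=0x00 r2=0xce r3=0x98  N=0 Z=0
after  7: r0=0x00 r1=0x00 r2=0xce r3=0x98  N=0 Z=0
-- IRQ taken; context saved, return-PC = 8 --

K = 7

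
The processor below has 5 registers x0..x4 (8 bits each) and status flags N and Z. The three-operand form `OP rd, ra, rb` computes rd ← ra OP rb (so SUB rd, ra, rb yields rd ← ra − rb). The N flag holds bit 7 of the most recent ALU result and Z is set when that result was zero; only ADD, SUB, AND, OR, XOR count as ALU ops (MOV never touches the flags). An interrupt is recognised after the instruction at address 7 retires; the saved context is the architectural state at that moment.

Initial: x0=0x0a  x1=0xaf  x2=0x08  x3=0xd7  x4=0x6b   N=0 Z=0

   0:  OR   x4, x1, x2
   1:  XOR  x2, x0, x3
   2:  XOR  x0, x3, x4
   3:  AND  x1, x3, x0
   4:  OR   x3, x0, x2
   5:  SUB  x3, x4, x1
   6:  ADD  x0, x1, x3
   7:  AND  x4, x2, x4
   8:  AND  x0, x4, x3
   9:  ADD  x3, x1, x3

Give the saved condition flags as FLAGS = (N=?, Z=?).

after  0: x0=0x0a x1=0xaf x2=0x08 x3=0xd7 x4=0xaf  N=1 Z=0
after  1: x0=0x0a x1=0xaf x2=0xdd x3=0xd7 x4=0xaf  N=1 Z=0
after  2: x0=0x78 x1=0xaf x2=0xdd x3=0xd7 x4=0xaf  N=0 Z=0
after  3: x0=0x78 x1=0x50 x2=0xdd x3=0xd7 x4=0xaf  N=0 Z=0
after  4: x0=0x78 x1=0x50 x2=0xdd x3=0xfd x4=0xaf  N=1 Z=0
after  5: x0=0x78 x1=0x50 x2=0xdd x3=0x5f x4=0xaf  N=0 Z=0
after  6: x0=0xaf x1=0x50 x2=0xdd x3=0x5f x4=0xaf  N=1 Z=0
after  7: x0=0xaf x1=0x50 x2=0xdd x3=0x5f x4=0x8d  N=1 Z=0
-- IRQ taken; context saved, return-PC = 8 --

FLAGS = (N=1, Z=0)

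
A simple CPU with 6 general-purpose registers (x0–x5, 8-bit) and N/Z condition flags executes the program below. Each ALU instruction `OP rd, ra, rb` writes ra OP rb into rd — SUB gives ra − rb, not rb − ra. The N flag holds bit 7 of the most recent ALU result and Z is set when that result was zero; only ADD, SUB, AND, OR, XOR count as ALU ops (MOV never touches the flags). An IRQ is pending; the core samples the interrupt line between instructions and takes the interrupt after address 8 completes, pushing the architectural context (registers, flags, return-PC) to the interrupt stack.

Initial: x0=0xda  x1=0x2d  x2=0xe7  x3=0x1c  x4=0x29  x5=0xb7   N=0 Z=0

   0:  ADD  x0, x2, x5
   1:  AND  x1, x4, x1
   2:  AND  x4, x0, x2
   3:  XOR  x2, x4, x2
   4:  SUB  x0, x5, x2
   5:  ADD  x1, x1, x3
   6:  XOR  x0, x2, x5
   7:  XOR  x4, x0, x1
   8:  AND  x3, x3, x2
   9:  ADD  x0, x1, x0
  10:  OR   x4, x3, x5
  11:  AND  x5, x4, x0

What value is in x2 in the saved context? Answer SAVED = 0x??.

after  0: x0=0x9e x1=0x2d x2=0xe7 x3=0x1c x4=0x29 x5=0xb7  N=1 Z=0
after  1: x0=0x9e x1=0x29 x2=0xe7 x3=0x1c x4=0x29 x5=0xb7  N=0 Z=0
after  2: x0=0x9e x1=0x29 x2=0xe7 x3=0x1c x4=0x86 x5=0xb7  N=1 Z=0
after  3: x0=0x9e x1=0x29 x2=0x61 x3=0x1c x4=0x86 x5=0xb7  N=0 Z=0
after  4: x0=0x56 x1=0x29 x2=0x61 x3=0x1c x4=0x86 x5=0xb7  N=0 Z=0
after  5: x0=0x56 x1=0x45 x2=0x61 x3=0x1c x4=0x86 x5=0xb7  N=0 Z=0
after  6: x0=0xd6 x1=0x45 x2=0x61 x3=0x1c x4=0x86 x5=0xb7  N=1 Z=0
after  7: x0=0xd6 x1=0x45 x2=0x61 x3=0x1c x4=0x93 x5=0xb7  N=1 Z=0
after  8: x0=0xd6 x1=0x45 x2=0x61 x3=0x00 x4=0x93 x5=0xb7  N=0 Z=1
-- IRQ taken; context saved, return-PC = 9 --

SAVED = 0x61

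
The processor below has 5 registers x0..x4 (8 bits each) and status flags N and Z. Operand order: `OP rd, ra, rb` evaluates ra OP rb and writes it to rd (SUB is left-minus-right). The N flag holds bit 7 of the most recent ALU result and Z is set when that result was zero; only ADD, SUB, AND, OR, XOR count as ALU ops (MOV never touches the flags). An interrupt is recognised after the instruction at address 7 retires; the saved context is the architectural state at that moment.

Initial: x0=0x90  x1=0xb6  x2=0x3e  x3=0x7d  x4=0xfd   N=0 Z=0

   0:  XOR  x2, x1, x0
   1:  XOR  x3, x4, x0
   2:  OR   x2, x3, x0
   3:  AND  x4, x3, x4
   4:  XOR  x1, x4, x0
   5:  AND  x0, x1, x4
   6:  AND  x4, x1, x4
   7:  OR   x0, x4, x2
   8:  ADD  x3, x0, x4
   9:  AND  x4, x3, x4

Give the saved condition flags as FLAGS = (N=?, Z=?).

FLAGS = (N=1, Z=0)

after  0: x0=0x90 x1=0xb6 x2=0x26 x3=0x7d x4=0xfd  N=0 Z=0
after  1: x0=0x90 x1=0xb6 x2=0x26 x3=0x6d x4=0xfd  N=0 Z=0
after  2: x0=0x90 x1=0xb6 x2=0xfd x3=0x6d x4=0xfd  N=1 Z=0
after  3: x0=0x90 x1=0xb6 x2=0xfd x3=0x6d x4=0x6d  N=0 Z=0
after  4: x0=0x90 x1=0xfd x2=0xfd x3=0x6d x4=0x6d  N=1 Z=0
after  5: x0=0x6d x1=0xfd x2=0xfd x3=0x6d x4=0x6d  N=0 Z=0
after  6: x0=0x6d x1=0xfd x2=0xfd x3=0x6d x4=0x6d  N=0 Z=0
after  7: x0=0xfd x1=0xfd x2=0xfd x3=0x6d x4=0x6d  N=1 Z=0
-- IRQ taken; context saved, return-PC = 8 --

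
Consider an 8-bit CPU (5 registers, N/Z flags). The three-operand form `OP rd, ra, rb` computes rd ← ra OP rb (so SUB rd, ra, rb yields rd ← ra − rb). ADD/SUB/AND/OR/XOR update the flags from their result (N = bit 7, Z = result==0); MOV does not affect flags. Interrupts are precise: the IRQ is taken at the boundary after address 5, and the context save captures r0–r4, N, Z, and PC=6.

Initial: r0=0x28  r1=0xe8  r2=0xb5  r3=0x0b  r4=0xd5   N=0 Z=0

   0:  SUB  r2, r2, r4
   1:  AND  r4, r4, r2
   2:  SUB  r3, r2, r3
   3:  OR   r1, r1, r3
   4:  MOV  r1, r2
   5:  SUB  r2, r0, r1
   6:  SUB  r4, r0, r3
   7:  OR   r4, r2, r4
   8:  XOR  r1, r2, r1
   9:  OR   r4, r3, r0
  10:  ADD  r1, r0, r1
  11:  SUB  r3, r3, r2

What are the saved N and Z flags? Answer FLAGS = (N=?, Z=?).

FLAGS = (N=0, Z=0)

after  0: r0=0x28 r1=0xe8 r2=0xe0 r3=0x0b r4=0xd5  N=1 Z=0
after  1: r0=0x28 r1=0xe8 r2=0xe0 r3=0x0b r4=0xc0  N=1 Z=0
after  2: r0=0x28 r1=0xe8 r2=0xe0 r3=0xd5 r4=0xc0  N=1 Z=0
after  3: r0=0x28 r1=0xfd r2=0xe0 r3=0xd5 r4=0xc0  N=1 Z=0
after  4: r0=0x28 r1=0xe0 r2=0xe0 r3=0xd5 r4=0xc0  N=1 Z=0
after  5: r0=0x28 r1=0xe0 r2=0x48 r3=0xd5 r4=0xc0  N=0 Z=0
-- IRQ taken; context saved, return-PC = 6 --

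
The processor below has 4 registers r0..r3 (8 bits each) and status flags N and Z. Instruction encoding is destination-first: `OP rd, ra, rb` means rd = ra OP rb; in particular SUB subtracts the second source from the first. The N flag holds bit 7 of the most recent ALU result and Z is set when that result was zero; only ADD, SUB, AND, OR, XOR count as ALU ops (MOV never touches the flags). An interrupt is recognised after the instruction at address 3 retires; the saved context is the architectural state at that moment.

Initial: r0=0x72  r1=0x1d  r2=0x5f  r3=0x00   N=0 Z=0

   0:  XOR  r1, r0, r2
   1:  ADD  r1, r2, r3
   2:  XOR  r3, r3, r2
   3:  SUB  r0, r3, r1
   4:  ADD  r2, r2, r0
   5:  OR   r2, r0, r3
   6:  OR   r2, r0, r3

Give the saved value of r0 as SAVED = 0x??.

after  0: r0=0x72 r1=0x2d r2=0x5f r3=0x00  N=0 Z=0
after  1: r0=0x72 r1=0x5f r2=0x5f r3=0x00  N=0 Z=0
after  2: r0=0x72 r1=0x5f r2=0x5f r3=0x5f  N=0 Z=0
after  3: r0=0x00 r1=0x5f r2=0x5f r3=0x5f  N=0 Z=1
-- IRQ taken; context saved, return-PC = 4 --

SAVED = 0x00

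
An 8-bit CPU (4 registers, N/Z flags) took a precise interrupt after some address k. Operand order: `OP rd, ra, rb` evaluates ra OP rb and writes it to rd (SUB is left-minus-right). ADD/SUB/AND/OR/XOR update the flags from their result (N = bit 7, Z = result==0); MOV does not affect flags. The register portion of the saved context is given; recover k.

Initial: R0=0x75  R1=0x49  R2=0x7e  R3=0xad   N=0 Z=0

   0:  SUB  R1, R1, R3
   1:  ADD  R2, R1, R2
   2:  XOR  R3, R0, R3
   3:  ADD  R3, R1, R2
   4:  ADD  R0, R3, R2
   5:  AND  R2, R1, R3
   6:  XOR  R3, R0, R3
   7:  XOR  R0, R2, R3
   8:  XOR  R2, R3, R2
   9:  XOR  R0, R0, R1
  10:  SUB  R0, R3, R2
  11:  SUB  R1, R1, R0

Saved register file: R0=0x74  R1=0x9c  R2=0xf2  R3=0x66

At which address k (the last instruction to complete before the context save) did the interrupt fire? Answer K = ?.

after  0: R0=0x75 R1=0x9c R2=0x7e R3=0xad  N=1 Z=0
after  1: R0=0x75 R1=0x9c R2=0x1a R3=0xad  N=0 Z=0
after  2: R0=0x75 R1=0x9c R2=0x1a R3=0xd8  N=1 Z=0
after  3: R0=0x75 R1=0x9c R2=0x1a R3=0xb6  N=1 Z=0
after  4: R0=0xd0 R1=0x9c R2=0x1a R3=0xb6  N=1 Z=0
after  5: R0=0xd0 R1=0x9c R2=0x94 R3=0xb6  N=1 Z=0
after  6: R0=0xd0 R1=0x9c R2=0x94 R3=0x66  N=0 Z=0
after  7: R0=0xf2 R1=0x9c R2=0x94 R3=0x66  N=1 Z=0
after  8: R0=0xf2 R1=0x9c R2=0xf2 R3=0x66  N=1 Z=0
after  9: R0=0x6e R1=0x9c R2=0xf2 R3=0x66  N=0 Z=0
after 10: R0=0x74 R1=0x9c R2=0xf2 R3=0x66  N=0 Z=0
-- IRQ taken; context saved, return-PC = 11 --

K = 10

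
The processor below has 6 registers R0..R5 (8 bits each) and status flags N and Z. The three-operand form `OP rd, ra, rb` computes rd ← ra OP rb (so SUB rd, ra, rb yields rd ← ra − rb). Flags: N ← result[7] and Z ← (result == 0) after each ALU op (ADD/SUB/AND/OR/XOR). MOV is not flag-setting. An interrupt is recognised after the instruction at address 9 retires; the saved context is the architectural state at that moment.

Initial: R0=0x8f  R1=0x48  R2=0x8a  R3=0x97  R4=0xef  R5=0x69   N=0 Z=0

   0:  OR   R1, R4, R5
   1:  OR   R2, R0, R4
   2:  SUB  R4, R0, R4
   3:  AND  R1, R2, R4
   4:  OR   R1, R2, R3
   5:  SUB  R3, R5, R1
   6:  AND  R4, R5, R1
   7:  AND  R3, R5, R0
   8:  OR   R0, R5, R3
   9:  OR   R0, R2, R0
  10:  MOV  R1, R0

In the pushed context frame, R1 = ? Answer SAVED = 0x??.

SAVED = 0xff

after  0: R0=0x8f R1=0xef R2=0x8a R3=0x97 R4=0xef R5=0x69  N=1 Z=0
after  1: R0=0x8f R1=0xef R2=0xef R3=0x97 R4=0xef R5=0x69  N=1 Z=0
after  2: R0=0x8f R1=0xef R2=0xef R3=0x97 R4=0xa0 R5=0x69  N=1 Z=0
after  3: R0=0x8f R1=0xa0 R2=0xef R3=0x97 R4=0xa0 R5=0x69  N=1 Z=0
after  4: R0=0x8f R1=0xff R2=0xef R3=0x97 R4=0xa0 R5=0x69  N=1 Z=0
after  5: R0=0x8f R1=0xff R2=0xef R3=0x6a R4=0xa0 R5=0x69  N=0 Z=0
after  6: R0=0x8f R1=0xff R2=0xef R3=0x6a R4=0x69 R5=0x69  N=0 Z=0
after  7: R0=0x8f R1=0xff R2=0xef R3=0x09 R4=0x69 R5=0x69  N=0 Z=0
after  8: R0=0x69 R1=0xff R2=0xef R3=0x09 R4=0x69 R5=0x69  N=0 Z=0
after  9: R0=0xef R1=0xff R2=0xef R3=0x09 R4=0x69 R5=0x69  N=1 Z=0
-- IRQ taken; context saved, return-PC = 10 --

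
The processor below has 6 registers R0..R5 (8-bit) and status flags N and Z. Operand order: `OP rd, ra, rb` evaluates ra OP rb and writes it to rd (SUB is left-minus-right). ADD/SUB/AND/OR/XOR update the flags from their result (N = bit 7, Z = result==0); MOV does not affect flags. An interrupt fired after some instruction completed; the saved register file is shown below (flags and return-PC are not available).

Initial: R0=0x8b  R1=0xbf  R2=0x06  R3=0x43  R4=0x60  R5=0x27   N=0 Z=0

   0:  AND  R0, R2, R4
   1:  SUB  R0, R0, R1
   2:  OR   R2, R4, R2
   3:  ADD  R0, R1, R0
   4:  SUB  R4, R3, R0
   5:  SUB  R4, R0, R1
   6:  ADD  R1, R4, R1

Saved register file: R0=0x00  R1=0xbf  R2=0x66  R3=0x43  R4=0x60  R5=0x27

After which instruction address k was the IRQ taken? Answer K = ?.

after  0: R0=0x00 R1=0xbf R2=0x06 R3=0x43 R4=0x60 R5=0x27  N=0 Z=1
after  1: R0=0x41 R1=0xbf R2=0x06 R3=0x43 R4=0x60 R5=0x27  N=0 Z=0
after  2: R0=0x41 R1=0xbf R2=0x66 R3=0x43 R4=0x60 R5=0x27  N=0 Z=0
after  3: R0=0x00 R1=0xbf R2=0x66 R3=0x43 R4=0x60 R5=0x27  N=0 Z=1
-- IRQ taken; context saved, return-PC = 4 --

K = 3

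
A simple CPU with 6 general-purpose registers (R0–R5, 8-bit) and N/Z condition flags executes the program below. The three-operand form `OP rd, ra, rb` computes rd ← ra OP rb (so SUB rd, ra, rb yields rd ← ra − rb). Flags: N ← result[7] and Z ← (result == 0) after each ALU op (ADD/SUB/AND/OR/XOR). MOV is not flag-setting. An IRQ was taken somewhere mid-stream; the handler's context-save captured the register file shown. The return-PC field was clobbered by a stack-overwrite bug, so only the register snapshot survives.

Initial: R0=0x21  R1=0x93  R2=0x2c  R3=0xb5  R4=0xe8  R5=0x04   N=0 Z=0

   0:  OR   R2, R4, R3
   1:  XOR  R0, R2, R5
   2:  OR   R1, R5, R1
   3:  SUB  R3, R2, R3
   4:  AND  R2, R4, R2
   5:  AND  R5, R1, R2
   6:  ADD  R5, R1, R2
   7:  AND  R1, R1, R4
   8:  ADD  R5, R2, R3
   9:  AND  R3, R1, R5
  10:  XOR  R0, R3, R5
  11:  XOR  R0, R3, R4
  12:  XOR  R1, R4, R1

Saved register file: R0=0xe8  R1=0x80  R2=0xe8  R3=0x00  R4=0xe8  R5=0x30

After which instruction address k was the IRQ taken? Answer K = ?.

K = 11

after  0: R0=0x21 R1=0x93 R2=0xfd R3=0xb5 R4=0xe8 R5=0x04  N=1 Z=0
after  1: R0=0xf9 R1=0x93 R2=0xfd R3=0xb5 R4=0xe8 R5=0x04  N=1 Z=0
after  2: R0=0xf9 R1=0x97 R2=0xfd R3=0xb5 R4=0xe8 R5=0x04  N=1 Z=0
after  3: R0=0xf9 R1=0x97 R2=0xfd R3=0x48 R4=0xe8 R5=0x04  N=0 Z=0
after  4: R0=0xf9 R1=0x97 R2=0xe8 R3=0x48 R4=0xe8 R5=0x04  N=1 Z=0
after  5: R0=0xf9 R1=0x97 R2=0xe8 R3=0x48 R4=0xe8 R5=0x80  N=1 Z=0
after  6: R0=0xf9 R1=0x97 R2=0xe8 R3=0x48 R4=0xe8 R5=0x7f  N=0 Z=0
after  7: R0=0xf9 R1=0x80 R2=0xe8 R3=0x48 R4=0xe8 R5=0x7f  N=1 Z=0
after  8: R0=0xf9 R1=0x80 R2=0xe8 R3=0x48 R4=0xe8 R5=0x30  N=0 Z=0
after  9: R0=0xf9 R1=0x80 R2=0xe8 R3=0x00 R4=0xe8 R5=0x30  N=0 Z=1
after 10: R0=0x30 R1=0x80 R2=0xe8 R3=0x00 R4=0xe8 R5=0x30  N=0 Z=0
after 11: R0=0xe8 R1=0x80 R2=0xe8 R3=0x00 R4=0xe8 R5=0x30  N=1 Z=0
-- IRQ taken; context saved, return-PC = 12 --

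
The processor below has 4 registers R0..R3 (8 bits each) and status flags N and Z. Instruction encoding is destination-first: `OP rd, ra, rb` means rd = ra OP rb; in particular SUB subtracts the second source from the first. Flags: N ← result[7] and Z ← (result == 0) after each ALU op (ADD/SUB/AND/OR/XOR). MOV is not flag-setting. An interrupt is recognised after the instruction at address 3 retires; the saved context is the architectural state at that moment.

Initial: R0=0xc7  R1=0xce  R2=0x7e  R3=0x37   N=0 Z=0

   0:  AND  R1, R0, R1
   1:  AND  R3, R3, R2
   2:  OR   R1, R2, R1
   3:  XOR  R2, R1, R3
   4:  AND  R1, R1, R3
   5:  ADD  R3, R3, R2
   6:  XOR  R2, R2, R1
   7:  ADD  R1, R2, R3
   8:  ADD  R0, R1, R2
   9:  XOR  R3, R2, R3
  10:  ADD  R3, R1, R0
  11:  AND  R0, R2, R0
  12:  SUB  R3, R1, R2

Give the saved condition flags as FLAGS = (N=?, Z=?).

FLAGS = (N=1, Z=0)

after  0: R0=0xc7 R1=0xc6 R2=0x7e R3=0x37  N=1 Z=0
after  1: R0=0xc7 R1=0xc6 R2=0x7e R3=0x36  N=0 Z=0
after  2: R0=0xc7 R1=0xfe R2=0x7e R3=0x36  N=1 Z=0
after  3: R0=0xc7 R1=0xfe R2=0xc8 R3=0x36  N=1 Z=0
-- IRQ taken; context saved, return-PC = 4 --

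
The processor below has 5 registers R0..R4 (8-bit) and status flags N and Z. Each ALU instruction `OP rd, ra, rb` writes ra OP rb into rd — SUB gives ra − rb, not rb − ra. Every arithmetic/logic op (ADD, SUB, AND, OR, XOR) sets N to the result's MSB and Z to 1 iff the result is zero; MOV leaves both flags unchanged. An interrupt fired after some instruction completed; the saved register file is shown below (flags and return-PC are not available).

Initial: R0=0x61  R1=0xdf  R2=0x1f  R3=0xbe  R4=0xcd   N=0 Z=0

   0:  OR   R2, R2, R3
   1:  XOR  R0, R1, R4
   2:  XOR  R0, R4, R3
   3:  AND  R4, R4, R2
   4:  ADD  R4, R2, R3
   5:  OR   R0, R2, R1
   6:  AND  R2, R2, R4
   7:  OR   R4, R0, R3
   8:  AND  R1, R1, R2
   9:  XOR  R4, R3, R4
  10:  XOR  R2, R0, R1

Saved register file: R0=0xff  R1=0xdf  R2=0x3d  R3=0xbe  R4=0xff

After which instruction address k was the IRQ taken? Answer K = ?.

after  0: R0=0x61 R1=0xdf R2=0xbf R3=0xbe R4=0xcd  N=1 Z=0
after  1: R0=0x12 R1=0xdf R2=0xbf R3=0xbe R4=0xcd  N=0 Z=0
after  2: R0=0x73 R1=0xdf R2=0xbf R3=0xbe R4=0xcd  N=0 Z=0
after  3: R0=0x73 R1=0xdf R2=0xbf R3=0xbe R4=0x8d  N=1 Z=0
after  4: R0=0x73 R1=0xdf R2=0xbf R3=0xbe R4=0x7d  N=0 Z=0
after  5: R0=0xff R1=0xdf R2=0xbf R3=0xbe R4=0x7d  N=1 Z=0
after  6: R0=0xff R1=0xdf R2=0x3d R3=0xbe R4=0x7d  N=0 Z=0
after  7: R0=0xff R1=0xdf R2=0x3d R3=0xbe R4=0xff  N=1 Z=0
-- IRQ taken; context saved, return-PC = 8 --

K = 7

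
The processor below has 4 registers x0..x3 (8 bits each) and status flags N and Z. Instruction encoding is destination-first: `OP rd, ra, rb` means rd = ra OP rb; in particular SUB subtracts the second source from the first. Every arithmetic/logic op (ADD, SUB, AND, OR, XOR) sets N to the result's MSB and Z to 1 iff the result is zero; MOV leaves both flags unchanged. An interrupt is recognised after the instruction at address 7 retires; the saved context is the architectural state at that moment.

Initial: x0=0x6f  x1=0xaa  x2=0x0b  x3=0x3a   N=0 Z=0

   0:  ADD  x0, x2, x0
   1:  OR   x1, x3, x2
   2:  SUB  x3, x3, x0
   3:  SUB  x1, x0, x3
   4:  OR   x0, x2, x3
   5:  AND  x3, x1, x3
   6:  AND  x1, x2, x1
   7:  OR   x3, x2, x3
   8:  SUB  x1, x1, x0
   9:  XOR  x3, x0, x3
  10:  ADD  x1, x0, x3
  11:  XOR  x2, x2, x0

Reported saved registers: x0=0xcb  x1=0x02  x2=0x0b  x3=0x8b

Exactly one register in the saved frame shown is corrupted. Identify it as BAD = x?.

after  0: x0=0x7a x1=0xaa x2=0x0b x3=0x3a  N=0 Z=0
after  1: x0=0x7a x1=0x3b x2=0x0b x3=0x3a  N=0 Z=0
after  2: x0=0x7a x1=0x3b x2=0x0b x3=0xc0  N=1 Z=0
after  3: x0=0x7a x1=0xba x2=0x0b x3=0xc0  N=1 Z=0
after  4: x0=0xcb x1=0xba x2=0x0b x3=0xc0  N=1 Z=0
after  5: x0=0xcb x1=0xba x2=0x0b x3=0x80  N=1 Z=0
after  6: x0=0xcb x1=0x0a x2=0x0b x3=0x80  N=0 Z=0
after  7: x0=0xcb x1=0x0a x2=0x0b x3=0x8b  N=1 Z=0
-- IRQ taken; context saved, return-PC = 8 --
mismatch: x1: reported 0x02 vs actual 0x0a

BAD = x1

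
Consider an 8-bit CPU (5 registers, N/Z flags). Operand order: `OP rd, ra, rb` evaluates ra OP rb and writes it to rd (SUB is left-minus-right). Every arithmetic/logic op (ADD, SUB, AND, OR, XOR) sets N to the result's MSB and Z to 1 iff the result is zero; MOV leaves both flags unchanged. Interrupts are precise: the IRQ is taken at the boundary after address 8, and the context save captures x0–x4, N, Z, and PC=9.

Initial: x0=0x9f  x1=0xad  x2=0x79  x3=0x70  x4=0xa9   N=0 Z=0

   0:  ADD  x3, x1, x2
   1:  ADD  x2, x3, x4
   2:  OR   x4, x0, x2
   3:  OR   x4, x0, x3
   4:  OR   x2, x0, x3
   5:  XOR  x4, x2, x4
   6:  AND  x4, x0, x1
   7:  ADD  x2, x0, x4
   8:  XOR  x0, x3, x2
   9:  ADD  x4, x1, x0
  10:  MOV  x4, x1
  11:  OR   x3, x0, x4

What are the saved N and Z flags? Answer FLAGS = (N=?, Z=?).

after  0: x0=0x9f x1=0xad x2=0x79 x3=0x26 x4=0xa9  N=0 Z=0
after  1: x0=0x9f x1=0xad x2=0xcf x3=0x26 x4=0xa9  N=1 Z=0
after  2: x0=0x9f x1=0xad x2=0xcf x3=0x26 x4=0xdf  N=1 Z=0
after  3: x0=0x9f x1=0xad x2=0xcf x3=0x26 x4=0xbf  N=1 Z=0
after  4: x0=0x9f x1=0xad x2=0xbf x3=0x26 x4=0xbf  N=1 Z=0
after  5: x0=0x9f x1=0xad x2=0xbf x3=0x26 x4=0x00  N=0 Z=1
after  6: x0=0x9f x1=0xad x2=0xbf x3=0x26 x4=0x8d  N=1 Z=0
after  7: x0=0x9f x1=0xad x2=0x2c x3=0x26 x4=0x8d  N=0 Z=0
after  8: x0=0x0a x1=0xad x2=0x2c x3=0x26 x4=0x8d  N=0 Z=0
-- IRQ taken; context saved, return-PC = 9 --

FLAGS = (N=0, Z=0)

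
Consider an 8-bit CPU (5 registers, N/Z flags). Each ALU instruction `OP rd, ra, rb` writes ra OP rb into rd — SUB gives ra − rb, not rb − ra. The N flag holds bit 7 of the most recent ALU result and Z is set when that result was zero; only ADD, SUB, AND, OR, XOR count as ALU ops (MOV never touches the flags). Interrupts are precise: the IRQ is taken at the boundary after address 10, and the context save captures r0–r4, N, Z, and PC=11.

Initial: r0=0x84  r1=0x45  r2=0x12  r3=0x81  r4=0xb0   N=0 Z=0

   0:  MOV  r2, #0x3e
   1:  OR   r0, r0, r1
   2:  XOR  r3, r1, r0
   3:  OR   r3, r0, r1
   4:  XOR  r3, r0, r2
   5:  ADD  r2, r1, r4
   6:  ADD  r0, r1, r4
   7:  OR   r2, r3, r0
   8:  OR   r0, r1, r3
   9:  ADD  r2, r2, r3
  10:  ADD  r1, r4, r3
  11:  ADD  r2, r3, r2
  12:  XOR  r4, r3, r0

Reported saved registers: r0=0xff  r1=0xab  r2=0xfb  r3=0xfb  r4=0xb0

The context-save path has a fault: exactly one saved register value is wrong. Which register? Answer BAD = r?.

after  0: r0=0x84 r1=0x45 r2=0x3e r3=0x81 r4=0xb0  N=0 Z=0
after  1: r0=0xc5 r1=0x45 r2=0x3e r3=0x81 r4=0xb0  N=1 Z=0
after  2: r0=0xc5 r1=0x45 r2=0x3e r3=0x80 r4=0xb0  N=1 Z=0
after  3: r0=0xc5 r1=0x45 r2=0x3e r3=0xc5 r4=0xb0  N=1 Z=0
after  4: r0=0xc5 r1=0x45 r2=0x3e r3=0xfb r4=0xb0  N=1 Z=0
after  5: r0=0xc5 r1=0x45 r2=0xf5 r3=0xfb r4=0xb0  N=1 Z=0
after  6: r0=0xf5 r1=0x45 r2=0xf5 r3=0xfb r4=0xb0  N=1 Z=0
after  7: r0=0xf5 r1=0x45 r2=0xff r3=0xfb r4=0xb0  N=1 Z=0
after  8: r0=0xff r1=0x45 r2=0xff r3=0xfb r4=0xb0  N=1 Z=0
after  9: r0=0xff r1=0x45 r2=0xfa r3=0xfb r4=0xb0  N=1 Z=0
after 10: r0=0xff r1=0xab r2=0xfa r3=0xfb r4=0xb0  N=1 Z=0
-- IRQ taken; context saved, return-PC = 11 --
mismatch: r2: reported 0xfb vs actual 0xfa

BAD = r2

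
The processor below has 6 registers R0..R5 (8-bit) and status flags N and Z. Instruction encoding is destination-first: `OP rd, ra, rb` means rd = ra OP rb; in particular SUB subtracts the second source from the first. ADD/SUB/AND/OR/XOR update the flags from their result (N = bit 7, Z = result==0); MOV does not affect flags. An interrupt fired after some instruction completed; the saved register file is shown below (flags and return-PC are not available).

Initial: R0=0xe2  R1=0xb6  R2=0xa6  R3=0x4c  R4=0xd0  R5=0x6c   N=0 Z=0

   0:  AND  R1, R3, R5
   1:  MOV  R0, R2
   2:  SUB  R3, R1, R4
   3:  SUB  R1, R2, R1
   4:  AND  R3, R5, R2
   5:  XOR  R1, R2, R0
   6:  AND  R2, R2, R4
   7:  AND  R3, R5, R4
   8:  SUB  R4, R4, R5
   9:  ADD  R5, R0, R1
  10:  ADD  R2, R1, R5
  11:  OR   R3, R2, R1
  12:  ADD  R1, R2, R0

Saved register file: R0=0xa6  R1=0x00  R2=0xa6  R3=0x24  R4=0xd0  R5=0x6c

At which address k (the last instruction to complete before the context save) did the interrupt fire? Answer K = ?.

after  0: R0=0xe2 R1=0x4c R2=0xa6 R3=0x4c R4=0xd0 R5=0x6c  N=0 Z=0
after  1: R0=0xa6 R1=0x4c R2=0xa6 R3=0x4c R4=0xd0 R5=0x6c  N=0 Z=0
after  2: R0=0xa6 R1=0x4c R2=0xa6 R3=0x7c R4=0xd0 R5=0x6c  N=0 Z=0
after  3: R0=0xa6 R1=0x5a R2=0xa6 R3=0x7c R4=0xd0 R5=0x6c  N=0 Z=0
after  4: R0=0xa6 R1=0x5a R2=0xa6 R3=0x24 R4=0xd0 R5=0x6c  N=0 Z=0
after  5: R0=0xa6 R1=0x00 R2=0xa6 R3=0x24 R4=0xd0 R5=0x6c  N=0 Z=1
-- IRQ taken; context saved, return-PC = 6 --

K = 5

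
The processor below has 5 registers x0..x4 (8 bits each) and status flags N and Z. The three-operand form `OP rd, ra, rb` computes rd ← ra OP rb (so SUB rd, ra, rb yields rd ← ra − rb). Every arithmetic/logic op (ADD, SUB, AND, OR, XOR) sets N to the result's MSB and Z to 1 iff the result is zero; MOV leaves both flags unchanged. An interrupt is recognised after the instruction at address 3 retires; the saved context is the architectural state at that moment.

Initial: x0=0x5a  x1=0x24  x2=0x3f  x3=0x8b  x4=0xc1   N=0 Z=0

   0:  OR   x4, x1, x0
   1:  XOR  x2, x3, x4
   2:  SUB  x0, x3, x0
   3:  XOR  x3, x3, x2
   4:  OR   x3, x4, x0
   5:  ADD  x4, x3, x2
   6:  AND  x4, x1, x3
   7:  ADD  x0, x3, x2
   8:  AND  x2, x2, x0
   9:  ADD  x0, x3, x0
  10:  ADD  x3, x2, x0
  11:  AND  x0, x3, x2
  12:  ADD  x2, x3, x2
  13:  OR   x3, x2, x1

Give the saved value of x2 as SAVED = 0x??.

SAVED = 0xf5

after  0: x0=0x5a x1=0x24 x2=0x3f x3=0x8b x4=0x7e  N=0 Z=0
after  1: x0=0x5a x1=0x24 x2=0xf5 x3=0x8b x4=0x7e  N=1 Z=0
after  2: x0=0x31 x1=0x24 x2=0xf5 x3=0x8b x4=0x7e  N=0 Z=0
after  3: x0=0x31 x1=0x24 x2=0xf5 x3=0x7e x4=0x7e  N=0 Z=0
-- IRQ taken; context saved, return-PC = 4 --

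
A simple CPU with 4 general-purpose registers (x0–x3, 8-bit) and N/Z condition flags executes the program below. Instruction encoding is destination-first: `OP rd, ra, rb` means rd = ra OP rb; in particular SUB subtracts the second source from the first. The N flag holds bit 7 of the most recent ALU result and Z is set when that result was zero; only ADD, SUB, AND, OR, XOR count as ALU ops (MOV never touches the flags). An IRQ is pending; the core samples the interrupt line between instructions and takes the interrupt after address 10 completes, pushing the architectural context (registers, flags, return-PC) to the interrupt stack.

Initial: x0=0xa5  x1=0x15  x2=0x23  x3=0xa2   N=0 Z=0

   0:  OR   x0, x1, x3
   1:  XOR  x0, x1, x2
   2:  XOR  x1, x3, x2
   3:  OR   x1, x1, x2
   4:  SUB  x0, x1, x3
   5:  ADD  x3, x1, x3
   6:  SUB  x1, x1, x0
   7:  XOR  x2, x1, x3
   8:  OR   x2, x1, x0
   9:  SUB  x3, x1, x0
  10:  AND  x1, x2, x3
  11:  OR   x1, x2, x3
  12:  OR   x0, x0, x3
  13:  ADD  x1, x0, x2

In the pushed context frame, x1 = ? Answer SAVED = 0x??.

after  0: x0=0xb7 x1=0x15 x2=0x23 x3=0xa2  N=1 Z=0
after  1: x0=0x36 x1=0x15 x2=0x23 x3=0xa2  N=0 Z=0
after  2: x0=0x36 x1=0x81 x2=0x23 x3=0xa2  N=1 Z=0
after  3: x0=0x36 x1=0xa3 x2=0x23 x3=0xa2  N=1 Z=0
after  4: x0=0x01 x1=0xa3 x2=0x23 x3=0xa2  N=0 Z=0
after  5: x0=0x01 x1=0xa3 x2=0x23 x3=0x45  N=0 Z=0
after  6: x0=0x01 x1=0xa2 x2=0x23 x3=0x45  N=1 Z=0
after  7: x0=0x01 x1=0xa2 x2=0xe7 x3=0x45  N=1 Z=0
after  8: x0=0x01 x1=0xa2 x2=0xa3 x3=0x45  N=1 Z=0
after  9: x0=0x01 x1=0xa2 x2=0xa3 x3=0xa1  N=1 Z=0
after 10: x0=0x01 x1=0xa1 x2=0xa3 x3=0xa1  N=1 Z=0
-- IRQ taken; context saved, return-PC = 11 --

SAVED = 0xa1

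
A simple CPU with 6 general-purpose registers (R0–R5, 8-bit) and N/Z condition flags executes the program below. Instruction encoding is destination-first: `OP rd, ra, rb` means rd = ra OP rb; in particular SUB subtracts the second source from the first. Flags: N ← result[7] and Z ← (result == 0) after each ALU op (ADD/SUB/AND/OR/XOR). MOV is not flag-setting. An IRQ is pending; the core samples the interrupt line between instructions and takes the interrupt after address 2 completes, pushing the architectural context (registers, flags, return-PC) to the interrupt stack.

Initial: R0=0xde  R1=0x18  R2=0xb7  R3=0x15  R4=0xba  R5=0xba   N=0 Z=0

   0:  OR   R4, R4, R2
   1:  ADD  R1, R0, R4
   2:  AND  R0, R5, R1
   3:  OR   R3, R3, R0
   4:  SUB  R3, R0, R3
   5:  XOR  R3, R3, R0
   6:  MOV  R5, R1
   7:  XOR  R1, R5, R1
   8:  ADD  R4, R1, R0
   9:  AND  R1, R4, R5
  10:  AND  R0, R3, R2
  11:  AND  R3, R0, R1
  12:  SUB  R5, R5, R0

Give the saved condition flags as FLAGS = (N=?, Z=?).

after  0: R0=0xde R1=0x18 R2=0xb7 R3=0x15 R4=0xbf R5=0xba  N=1 Z=0
after  1: R0=0xde R1=0x9d R2=0xb7 R3=0x15 R4=0xbf R5=0xba  N=1 Z=0
after  2: R0=0x98 R1=0x9d R2=0xb7 R3=0x15 R4=0xbf R5=0xba  N=1 Z=0
-- IRQ taken; context saved, return-PC = 3 --

FLAGS = (N=1, Z=0)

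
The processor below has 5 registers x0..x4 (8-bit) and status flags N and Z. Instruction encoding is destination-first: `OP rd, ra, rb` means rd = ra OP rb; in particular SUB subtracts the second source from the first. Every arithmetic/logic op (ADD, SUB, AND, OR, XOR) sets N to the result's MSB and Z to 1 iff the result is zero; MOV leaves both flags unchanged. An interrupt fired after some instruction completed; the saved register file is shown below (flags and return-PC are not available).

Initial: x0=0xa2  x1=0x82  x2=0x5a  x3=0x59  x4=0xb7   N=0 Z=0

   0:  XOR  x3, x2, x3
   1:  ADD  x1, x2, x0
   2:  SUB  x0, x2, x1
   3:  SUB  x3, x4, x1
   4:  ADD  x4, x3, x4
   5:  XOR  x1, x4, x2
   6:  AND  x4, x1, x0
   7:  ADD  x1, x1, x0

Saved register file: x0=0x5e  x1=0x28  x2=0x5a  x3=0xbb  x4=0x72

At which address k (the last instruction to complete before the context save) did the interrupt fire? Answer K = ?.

after  0: x0=0xa2 x1=0x82 x2=0x5a x3=0x03 x4=0xb7  N=0 Z=0
after  1: x0=0xa2 x1=0xfc x2=0x5a x3=0x03 x4=0xb7  N=1 Z=0
after  2: x0=0x5e x1=0xfc x2=0x5a x3=0x03 x4=0xb7  N=0 Z=0
after  3: x0=0x5e x1=0xfc x2=0x5a x3=0xbb x4=0xb7  N=1 Z=0
after  4: x0=0x5e x1=0xfc x2=0x5a x3=0xbb x4=0x72  N=0 Z=0
after  5: x0=0x5e x1=0x28 x2=0x5a x3=0xbb x4=0x72  N=0 Z=0
-- IRQ taken; context saved, return-PC = 6 --

K = 5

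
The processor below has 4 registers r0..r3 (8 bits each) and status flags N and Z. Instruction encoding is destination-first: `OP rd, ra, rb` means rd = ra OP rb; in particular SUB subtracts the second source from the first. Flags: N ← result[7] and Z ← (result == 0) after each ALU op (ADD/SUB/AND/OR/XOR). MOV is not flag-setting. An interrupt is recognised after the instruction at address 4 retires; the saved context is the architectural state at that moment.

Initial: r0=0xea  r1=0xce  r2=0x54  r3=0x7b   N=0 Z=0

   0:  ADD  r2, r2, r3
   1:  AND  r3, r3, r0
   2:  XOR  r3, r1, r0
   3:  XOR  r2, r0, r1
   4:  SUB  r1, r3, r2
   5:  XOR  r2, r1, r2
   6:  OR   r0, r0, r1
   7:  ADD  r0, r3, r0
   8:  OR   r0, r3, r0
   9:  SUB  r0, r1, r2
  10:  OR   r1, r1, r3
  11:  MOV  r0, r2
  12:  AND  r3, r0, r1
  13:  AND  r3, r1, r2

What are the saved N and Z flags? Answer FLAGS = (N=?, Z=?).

FLAGS = (N=0, Z=1)

after  0: r0=0xea r1=0xce r2=0xcf r3=0x7b  N=1 Z=0
after  1: r0=0xea r1=0xce r2=0xcf r3=0x6a  N=0 Z=0
after  2: r0=0xea r1=0xce r2=0xcf r3=0x24  N=0 Z=0
after  3: r0=0xea r1=0xce r2=0x24 r3=0x24  N=0 Z=0
after  4: r0=0xea r1=0x00 r2=0x24 r3=0x24  N=0 Z=1
-- IRQ taken; context saved, return-PC = 5 --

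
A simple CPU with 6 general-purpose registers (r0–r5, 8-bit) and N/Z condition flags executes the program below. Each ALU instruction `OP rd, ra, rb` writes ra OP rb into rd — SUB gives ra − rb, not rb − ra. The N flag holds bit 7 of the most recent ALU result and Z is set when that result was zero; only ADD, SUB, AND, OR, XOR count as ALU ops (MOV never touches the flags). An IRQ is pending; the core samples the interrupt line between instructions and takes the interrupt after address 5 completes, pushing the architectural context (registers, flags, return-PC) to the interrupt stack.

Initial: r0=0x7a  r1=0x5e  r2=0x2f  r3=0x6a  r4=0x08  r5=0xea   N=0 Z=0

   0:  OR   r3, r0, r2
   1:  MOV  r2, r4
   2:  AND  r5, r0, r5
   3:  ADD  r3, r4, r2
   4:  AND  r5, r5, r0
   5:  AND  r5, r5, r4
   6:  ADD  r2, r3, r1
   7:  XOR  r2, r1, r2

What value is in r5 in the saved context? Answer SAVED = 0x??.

SAVED = 0x08

after  0: r0=0x7a r1=0x5e r2=0x2f r3=0x7f r4=0x08 r5=0xea  N=0 Z=0
after  1: r0=0x7a r1=0x5e r2=0x08 r3=0x7f r4=0x08 r5=0xea  N=0 Z=0
after  2: r0=0x7a r1=0x5e r2=0x08 r3=0x7f r4=0x08 r5=0x6a  N=0 Z=0
after  3: r0=0x7a r1=0x5e r2=0x08 r3=0x10 r4=0x08 r5=0x6a  N=0 Z=0
after  4: r0=0x7a r1=0x5e r2=0x08 r3=0x10 r4=0x08 r5=0x6a  N=0 Z=0
after  5: r0=0x7a r1=0x5e r2=0x08 r3=0x10 r4=0x08 r5=0x08  N=0 Z=0
-- IRQ taken; context saved, return-PC = 6 --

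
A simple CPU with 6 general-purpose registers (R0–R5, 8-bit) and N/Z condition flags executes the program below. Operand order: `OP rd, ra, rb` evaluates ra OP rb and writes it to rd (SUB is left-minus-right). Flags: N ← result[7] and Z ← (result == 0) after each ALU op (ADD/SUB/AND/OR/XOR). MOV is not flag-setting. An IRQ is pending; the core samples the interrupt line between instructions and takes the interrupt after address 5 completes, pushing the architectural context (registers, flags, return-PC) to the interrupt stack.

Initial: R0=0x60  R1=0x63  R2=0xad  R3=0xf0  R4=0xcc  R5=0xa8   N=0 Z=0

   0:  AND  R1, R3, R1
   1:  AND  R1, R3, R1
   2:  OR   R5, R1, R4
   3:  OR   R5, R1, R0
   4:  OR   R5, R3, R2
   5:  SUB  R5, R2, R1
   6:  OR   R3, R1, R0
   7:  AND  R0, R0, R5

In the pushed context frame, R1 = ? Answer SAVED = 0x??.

SAVED = 0x60

after  0: R0=0x60 R1=0x60 R2=0xad R3=0xf0 R4=0xcc R5=0xa8  N=0 Z=0
after  1: R0=0x60 R1=0x60 R2=0xad R3=0xf0 R4=0xcc R5=0xa8  N=0 Z=0
after  2: R0=0x60 R1=0x60 R2=0xad R3=0xf0 R4=0xcc R5=0xec  N=1 Z=0
after  3: R0=0x60 R1=0x60 R2=0xad R3=0xf0 R4=0xcc R5=0x60  N=0 Z=0
after  4: R0=0x60 R1=0x60 R2=0xad R3=0xf0 R4=0xcc R5=0xfd  N=1 Z=0
after  5: R0=0x60 R1=0x60 R2=0xad R3=0xf0 R4=0xcc R5=0x4d  N=0 Z=0
-- IRQ taken; context saved, return-PC = 6 --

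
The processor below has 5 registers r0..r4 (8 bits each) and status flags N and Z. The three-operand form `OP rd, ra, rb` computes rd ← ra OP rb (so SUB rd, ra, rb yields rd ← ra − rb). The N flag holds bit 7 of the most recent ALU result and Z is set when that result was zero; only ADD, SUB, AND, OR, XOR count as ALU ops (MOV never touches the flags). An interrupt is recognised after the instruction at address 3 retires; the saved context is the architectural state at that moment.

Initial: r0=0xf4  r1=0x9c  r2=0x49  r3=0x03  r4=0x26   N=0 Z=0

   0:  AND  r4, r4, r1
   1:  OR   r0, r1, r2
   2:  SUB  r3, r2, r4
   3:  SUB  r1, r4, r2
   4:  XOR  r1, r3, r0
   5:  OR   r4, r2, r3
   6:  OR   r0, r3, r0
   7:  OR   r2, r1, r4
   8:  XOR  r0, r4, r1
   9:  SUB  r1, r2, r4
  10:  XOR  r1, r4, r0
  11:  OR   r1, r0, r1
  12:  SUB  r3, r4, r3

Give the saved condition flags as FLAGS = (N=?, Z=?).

FLAGS = (N=1, Z=0)

after  0: r0=0xf4 r1=0x9c r2=0x49 r3=0x03 r4=0x04  N=0 Z=0
after  1: r0=0xdd r1=0x9c r2=0x49 r3=0x03 r4=0x04  N=1 Z=0
after  2: r0=0xdd r1=0x9c r2=0x49 r3=0x45 r4=0x04  N=0 Z=0
after  3: r0=0xdd r1=0xbb r2=0x49 r3=0x45 r4=0x04  N=1 Z=0
-- IRQ taken; context saved, return-PC = 4 --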